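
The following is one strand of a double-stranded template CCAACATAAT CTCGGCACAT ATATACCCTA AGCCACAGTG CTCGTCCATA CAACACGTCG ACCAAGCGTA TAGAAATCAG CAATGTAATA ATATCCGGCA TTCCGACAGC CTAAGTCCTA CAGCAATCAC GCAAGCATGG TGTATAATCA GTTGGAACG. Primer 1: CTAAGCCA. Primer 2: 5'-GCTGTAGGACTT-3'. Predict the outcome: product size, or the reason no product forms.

Yes — a 97 bp product.

Primer 1 (CTAAGCCA) matches the top strand at positions 28–35; it acts as a forward primer.
Primer 2's reverse complement is AAGTCCTACAGC, matching the top strand at positions 113–124; it acts as a reverse primer.
The 3' ends face each other across positions 28–124, giving a 97 bp product.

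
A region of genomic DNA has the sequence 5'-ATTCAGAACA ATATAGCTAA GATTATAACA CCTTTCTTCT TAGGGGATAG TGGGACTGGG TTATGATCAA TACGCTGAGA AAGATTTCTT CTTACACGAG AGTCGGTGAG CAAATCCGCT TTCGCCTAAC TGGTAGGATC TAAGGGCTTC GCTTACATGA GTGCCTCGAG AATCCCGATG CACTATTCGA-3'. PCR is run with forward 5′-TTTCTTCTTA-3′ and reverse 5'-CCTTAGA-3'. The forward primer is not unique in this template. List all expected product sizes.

The forward primer TTTCTTCTTA matches the top strand at positions 33–42, 85–94.
The reverse primer's reverse complement is TCTAAGG, matching at positions 139–145.
Each forward site pairs with the reverse site to give a product ending at position 145: sizes 113, 61 bp.

113 bp, 61 bp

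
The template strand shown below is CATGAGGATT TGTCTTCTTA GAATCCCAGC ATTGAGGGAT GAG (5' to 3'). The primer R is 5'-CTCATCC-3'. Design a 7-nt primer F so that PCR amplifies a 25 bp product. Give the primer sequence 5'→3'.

The reverse primer's reverse complement GGATGAG matches the template at positions 37–43, so the product ends at position 43.
A 25 bp product then starts at position 43 − 25 + 1 = 19.
The forward primer is identical to the top strand there: TAGAATC.

5'-TAGAATC-3'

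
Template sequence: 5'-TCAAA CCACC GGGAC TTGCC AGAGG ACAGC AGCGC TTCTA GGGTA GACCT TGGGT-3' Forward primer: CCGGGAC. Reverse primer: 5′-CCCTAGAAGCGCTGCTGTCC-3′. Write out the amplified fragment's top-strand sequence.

Forward primer CCGGGAC is found on the top strand at positions 9–15.
Reverse complement of the reverse primer: GGACAGCAGCGCTTCTAGGG. This occurs on the top strand at positions 24–43.
The product is the template from position 9 through 43 (35 bp).

5'-CCGGGACTTGCCAGAGGACAGCAGCGCTTCTAGGG-3'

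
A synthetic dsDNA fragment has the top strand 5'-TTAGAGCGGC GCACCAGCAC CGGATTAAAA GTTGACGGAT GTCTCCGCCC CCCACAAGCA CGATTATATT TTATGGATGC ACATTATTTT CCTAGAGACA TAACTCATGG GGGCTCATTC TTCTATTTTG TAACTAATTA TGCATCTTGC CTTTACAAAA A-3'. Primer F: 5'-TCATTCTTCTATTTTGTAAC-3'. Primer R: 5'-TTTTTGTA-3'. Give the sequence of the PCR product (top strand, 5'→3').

5'-TCATTCTTCTATTTTGTAACTAATTATGCATCTTGCCTTTACAAAAA-3'

The forward primer matches the template at positions 115–134.
The reverse primer's reverse complement is TACAAAAA, which matches the template at positions 154–161.
The product is the template from position 115 through 161 (47 bp).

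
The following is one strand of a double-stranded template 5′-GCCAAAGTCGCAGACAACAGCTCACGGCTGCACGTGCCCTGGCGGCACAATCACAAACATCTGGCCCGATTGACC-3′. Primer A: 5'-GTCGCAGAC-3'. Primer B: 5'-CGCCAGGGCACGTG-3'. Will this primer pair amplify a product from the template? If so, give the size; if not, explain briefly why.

Yes — a 38 bp product.

Primer A (GTCGCAGAC) matches the top strand at positions 7–15; it acts as a forward primer.
Primer B's reverse complement is CACGTGCCCTGGCG, matching the top strand at positions 31–44; it acts as a reverse primer.
The 3' ends face each other across positions 7–44, giving a 38 bp product.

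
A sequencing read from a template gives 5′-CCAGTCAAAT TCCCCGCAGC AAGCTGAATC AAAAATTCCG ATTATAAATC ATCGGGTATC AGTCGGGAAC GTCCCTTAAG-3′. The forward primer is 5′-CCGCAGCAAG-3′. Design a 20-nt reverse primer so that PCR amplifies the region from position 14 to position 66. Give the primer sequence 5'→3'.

5'-CCGACTGATACCCGATGATT-3'

The product's 3' end on the top strand is position 66.
The reverse primer anneals to the top strand over positions 47–66, i.e. to AATCATCGGGTATCAGTCGG.
Its sequence written 5'→3' is the reverse complement: CCGACTGATACCCGATGATT.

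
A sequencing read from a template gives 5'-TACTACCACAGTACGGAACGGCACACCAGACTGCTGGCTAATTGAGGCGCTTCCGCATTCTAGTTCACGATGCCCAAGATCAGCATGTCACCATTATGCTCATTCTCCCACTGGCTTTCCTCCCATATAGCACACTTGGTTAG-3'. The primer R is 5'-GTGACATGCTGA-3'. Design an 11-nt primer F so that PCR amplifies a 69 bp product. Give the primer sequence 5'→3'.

5'-ACACCAGACTG-3'

The reverse primer's reverse complement TCAGCATGTCAC matches the template at positions 80–91, so the product ends at position 91.
A 69 bp product then starts at position 91 − 69 + 1 = 23.
The forward primer is identical to the top strand there: ACACCAGACTG.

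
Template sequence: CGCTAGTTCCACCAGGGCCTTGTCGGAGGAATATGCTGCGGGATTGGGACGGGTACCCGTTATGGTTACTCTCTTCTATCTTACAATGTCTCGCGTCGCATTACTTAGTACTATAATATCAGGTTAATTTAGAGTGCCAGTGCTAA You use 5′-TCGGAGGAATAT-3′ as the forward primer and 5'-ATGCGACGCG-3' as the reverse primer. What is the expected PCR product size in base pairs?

The forward primer matches the template at positions 23–34.
Reverse complement of the reverse primer: CGCGTCGCAT. This occurs on the top strand at positions 92–101.
Product length = (reverse-primer end) − (forward-primer start) + 1 = 101 − 23 + 1 = 79 bp.

79 bp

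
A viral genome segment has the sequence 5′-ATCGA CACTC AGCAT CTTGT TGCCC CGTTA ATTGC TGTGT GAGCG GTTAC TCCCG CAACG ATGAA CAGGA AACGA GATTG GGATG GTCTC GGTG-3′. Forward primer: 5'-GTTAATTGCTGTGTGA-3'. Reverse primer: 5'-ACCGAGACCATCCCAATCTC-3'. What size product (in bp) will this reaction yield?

Scanning the template, GTTAATTGCTGTGTGA occurs at positions 27–42; this primer anneals to the bottom strand there with its 3' end pointing downstream.
The reverse primer's reverse complement is GAGATTGGGATGGTCTCGGT, which matches the template at positions 74–93.
Product length = (reverse-primer end) − (forward-primer start) + 1 = 93 − 27 + 1 = 67 bp.

67 bp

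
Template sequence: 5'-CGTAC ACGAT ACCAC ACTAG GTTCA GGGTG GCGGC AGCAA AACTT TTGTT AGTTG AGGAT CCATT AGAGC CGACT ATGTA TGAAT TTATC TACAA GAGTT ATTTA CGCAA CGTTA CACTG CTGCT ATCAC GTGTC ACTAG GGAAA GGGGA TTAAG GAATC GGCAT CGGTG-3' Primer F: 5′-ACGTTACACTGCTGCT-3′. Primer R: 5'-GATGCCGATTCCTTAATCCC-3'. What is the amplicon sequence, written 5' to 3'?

Forward primer ACGTTACACTGCTGCT is found on the top strand at positions 110–125.
Taking the reverse complement of GATGCCGATTCCTTAATCCC gives GGGATTAAGGAATCGGCATC, found at positions 147–166 on the template; the primer anneals here to the top strand with its 3' end pointing upstream.
The product is the template from position 110 through 166 (57 bp).

5'-ACGTTACACTGCTGCTATCACGTGTCACTAGGGAAAGGGGATTAAGGAATCGGCATC-3'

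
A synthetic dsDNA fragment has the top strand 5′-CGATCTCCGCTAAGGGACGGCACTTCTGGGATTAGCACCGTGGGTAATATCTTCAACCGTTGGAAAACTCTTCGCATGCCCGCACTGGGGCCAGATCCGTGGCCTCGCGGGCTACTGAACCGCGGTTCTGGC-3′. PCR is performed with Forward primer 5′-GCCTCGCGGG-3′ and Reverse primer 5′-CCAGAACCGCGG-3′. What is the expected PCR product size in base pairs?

30 bp

Scanning the template, GCCTCGCGGG occurs at positions 102–111; this primer anneals to the bottom strand there with its 3' end pointing downstream.
The reverse primer's reverse complement is CCGCGGTTCTGG, which matches the template at positions 120–131.
The product runs from position 102 to position 131, so its length is 131 − 102 + 1 = 30 bp.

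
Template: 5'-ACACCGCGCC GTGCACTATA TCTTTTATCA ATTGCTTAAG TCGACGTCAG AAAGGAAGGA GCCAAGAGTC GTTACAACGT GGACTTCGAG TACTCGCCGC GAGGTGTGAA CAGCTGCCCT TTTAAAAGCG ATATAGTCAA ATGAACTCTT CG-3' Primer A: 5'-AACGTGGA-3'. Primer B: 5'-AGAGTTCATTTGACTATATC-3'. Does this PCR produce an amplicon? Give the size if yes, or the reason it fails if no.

Primer A (AACGTGGA) matches the top strand at positions 76–83; it acts as a forward primer.
Primer B's reverse complement is GATATAGTCAAATGAACTCT, matching the top strand at positions 130–149; it acts as a reverse primer.
The 3' ends face each other across positions 76–149, giving a 74 bp product.

Yes — a 74 bp product.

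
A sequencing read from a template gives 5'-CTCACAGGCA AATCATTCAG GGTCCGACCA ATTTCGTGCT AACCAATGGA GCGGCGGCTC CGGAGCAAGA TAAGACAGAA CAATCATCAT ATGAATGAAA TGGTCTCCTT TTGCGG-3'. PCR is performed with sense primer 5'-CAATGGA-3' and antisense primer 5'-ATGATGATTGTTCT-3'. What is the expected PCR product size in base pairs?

47 bp

Forward primer CAATGGA is found on the top strand at positions 44–50.
Taking the reverse complement of ATGATGATTGTTCT gives AGAACAATCATCAT, found at positions 77–90 on the template; the primer anneals here to the top strand with its 3' end pointing upstream.
The product runs from position 44 to position 90, so its length is 90 − 44 + 1 = 47 bp.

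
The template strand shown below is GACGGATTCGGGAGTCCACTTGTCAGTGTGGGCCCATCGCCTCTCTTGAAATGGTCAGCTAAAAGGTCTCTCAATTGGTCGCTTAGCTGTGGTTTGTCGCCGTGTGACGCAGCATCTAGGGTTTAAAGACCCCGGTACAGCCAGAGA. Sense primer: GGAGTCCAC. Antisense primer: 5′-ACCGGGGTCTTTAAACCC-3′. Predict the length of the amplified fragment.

Scanning the template, GGAGTCCAC occurs at positions 11–19; this primer anneals to the bottom strand there with its 3' end pointing downstream.
Reverse complement of the reverse primer: GGGTTTAAAGACCCCGGT. This occurs on the top strand at positions 119–136.
Product length = (reverse-primer end) − (forward-primer start) + 1 = 136 − 11 + 1 = 126 bp.

126 bp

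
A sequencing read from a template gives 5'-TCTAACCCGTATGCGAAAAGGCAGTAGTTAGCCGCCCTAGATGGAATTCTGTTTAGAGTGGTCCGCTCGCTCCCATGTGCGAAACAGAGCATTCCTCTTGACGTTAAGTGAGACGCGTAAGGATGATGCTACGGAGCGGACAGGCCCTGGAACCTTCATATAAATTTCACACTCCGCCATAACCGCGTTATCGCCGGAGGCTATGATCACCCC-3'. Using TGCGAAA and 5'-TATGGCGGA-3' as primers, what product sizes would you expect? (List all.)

The forward primer TGCGAAA matches the top strand at positions 12–18, 78–84.
The reverse primer's reverse complement is TCCGCCATA, matching at positions 173–181.
Each forward site pairs with the reverse site to give a product ending at position 181: sizes 170, 104 bp.

170 bp, 104 bp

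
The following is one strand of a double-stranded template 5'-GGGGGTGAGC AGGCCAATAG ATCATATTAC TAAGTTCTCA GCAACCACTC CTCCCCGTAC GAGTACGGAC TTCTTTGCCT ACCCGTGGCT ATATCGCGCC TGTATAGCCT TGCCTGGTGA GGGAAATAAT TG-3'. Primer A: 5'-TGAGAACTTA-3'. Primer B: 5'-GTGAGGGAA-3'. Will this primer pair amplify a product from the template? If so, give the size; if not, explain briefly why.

Primer A (TGAGAACTTA) has reverse complement TAAGTTCTCA, which matches the top strand at positions 31–40; primer A anneals to the top strand there with its 3' end pointing upstream toward position 31.
Primer B (GTGAGGGAA) matches the top strand directly at positions 117–125; it anneals to the bottom strand with its 3' end pointing downstream toward position 125.
The 3' ends diverge (primer A extends toward position 1, primer B toward position 132), so the primers never converge on a shared product.

No product — the primers' 3' ends point away from each other.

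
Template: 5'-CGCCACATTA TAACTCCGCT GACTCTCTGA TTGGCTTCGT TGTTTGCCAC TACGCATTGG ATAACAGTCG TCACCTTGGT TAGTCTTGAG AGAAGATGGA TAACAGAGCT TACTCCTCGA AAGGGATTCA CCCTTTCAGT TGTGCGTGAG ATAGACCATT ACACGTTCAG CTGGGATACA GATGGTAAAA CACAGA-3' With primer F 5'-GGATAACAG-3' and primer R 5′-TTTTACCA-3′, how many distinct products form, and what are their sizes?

Two products: 132 bp, 93 bp

The forward primer GGATAACAG matches the top strand at positions 59–67, 98–106.
The reverse primer's reverse complement is TGGTAAAA, matching at positions 183–190.
Each forward site pairs with the reverse site to give a product ending at position 190: sizes 132, 93 bp.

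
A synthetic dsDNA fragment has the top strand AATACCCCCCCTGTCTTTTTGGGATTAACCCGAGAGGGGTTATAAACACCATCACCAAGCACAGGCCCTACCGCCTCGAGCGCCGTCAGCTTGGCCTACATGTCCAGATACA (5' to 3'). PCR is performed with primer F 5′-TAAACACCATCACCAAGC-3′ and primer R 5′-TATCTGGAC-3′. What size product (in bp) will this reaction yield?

Scanning the template, TAAACACCATCACCAAGC occurs at positions 43–60; this primer anneals to the bottom strand there with its 3' end pointing downstream.
The reverse primer's reverse complement is GTCCAGATA, which matches the template at positions 102–110.
Product length = (reverse-primer end) − (forward-primer start) + 1 = 110 − 43 + 1 = 68 bp.

68 bp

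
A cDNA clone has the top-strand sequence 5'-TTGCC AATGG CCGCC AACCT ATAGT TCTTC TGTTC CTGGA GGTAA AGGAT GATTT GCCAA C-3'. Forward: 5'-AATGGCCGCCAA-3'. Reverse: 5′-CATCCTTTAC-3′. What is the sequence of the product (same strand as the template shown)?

5'-AATGGCCGCCAACCTATAGTTCTTCTGTTCCTGGAGGTAAAGGATG-3'

The forward primer matches the template at positions 6–17.
Reverse complement of the reverse primer: GTAAAGGATG. This occurs on the top strand at positions 42–51.
The product is the template from position 6 through 51 (46 bp).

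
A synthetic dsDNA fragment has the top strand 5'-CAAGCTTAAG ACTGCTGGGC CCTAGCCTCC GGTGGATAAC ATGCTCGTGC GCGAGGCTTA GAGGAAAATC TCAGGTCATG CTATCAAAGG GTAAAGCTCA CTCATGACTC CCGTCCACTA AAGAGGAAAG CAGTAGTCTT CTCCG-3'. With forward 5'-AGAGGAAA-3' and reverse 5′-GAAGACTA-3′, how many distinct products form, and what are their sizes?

The forward primer AGAGGAAA matches the top strand at positions 60–67, 122–129.
The reverse primer's reverse complement is TAGTCTTC, matching at positions 134–141.
Each forward site pairs with the reverse site to give a product ending at position 141: sizes 82, 20 bp.

Two products: 82 bp, 20 bp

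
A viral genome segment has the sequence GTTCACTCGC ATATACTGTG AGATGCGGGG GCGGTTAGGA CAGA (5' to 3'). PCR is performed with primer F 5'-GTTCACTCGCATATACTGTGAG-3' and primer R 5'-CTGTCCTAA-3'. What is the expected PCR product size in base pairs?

The forward primer matches the template at positions 1–22.
Taking the reverse complement of CTGTCCTAA gives TTAGGACAG, found at positions 35–43 on the template; the primer anneals here to the top strand with its 3' end pointing upstream.
Amplicon spans positions 1–43: 43 bp.

43 bp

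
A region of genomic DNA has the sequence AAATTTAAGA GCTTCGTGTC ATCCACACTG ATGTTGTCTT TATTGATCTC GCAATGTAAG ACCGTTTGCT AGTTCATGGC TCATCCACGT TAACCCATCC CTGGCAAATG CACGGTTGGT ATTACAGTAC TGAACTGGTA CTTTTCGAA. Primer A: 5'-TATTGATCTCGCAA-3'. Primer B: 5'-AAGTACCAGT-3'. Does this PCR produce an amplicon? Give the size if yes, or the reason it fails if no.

Primer A (TATTGATCTCGCAA) matches the top strand at positions 41–54; it acts as a forward primer.
Primer B's reverse complement is ACTGGTACTT, matching the top strand at positions 134–143; it acts as a reverse primer.
The 3' ends face each other across positions 41–143, giving a 103 bp product.

Yes — a 103 bp product.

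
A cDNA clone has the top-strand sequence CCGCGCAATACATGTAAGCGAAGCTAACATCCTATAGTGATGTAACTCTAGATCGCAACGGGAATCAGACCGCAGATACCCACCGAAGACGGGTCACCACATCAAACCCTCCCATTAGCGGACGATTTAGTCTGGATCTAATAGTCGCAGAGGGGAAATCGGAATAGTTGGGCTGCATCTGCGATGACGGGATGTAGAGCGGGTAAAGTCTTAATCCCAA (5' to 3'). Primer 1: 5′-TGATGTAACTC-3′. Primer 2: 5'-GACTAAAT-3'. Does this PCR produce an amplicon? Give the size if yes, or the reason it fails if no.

Yes — a 95 bp product.

Primer 1 (TGATGTAACTC) matches the top strand at positions 38–48; it acts as a forward primer.
Primer 2's reverse complement is ATTTAGTC, matching the top strand at positions 125–132; it acts as a reverse primer.
The 3' ends face each other across positions 38–132, giving a 95 bp product.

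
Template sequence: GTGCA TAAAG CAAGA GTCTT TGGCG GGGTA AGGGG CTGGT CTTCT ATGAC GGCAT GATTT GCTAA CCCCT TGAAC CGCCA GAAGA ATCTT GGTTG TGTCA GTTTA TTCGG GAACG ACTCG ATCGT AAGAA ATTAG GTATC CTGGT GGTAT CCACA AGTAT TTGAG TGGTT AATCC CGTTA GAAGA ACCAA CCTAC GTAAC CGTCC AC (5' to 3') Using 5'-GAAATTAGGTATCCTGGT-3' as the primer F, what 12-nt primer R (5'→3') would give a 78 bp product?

5'-GGACGGTTACGT-3'

The forward primer binds at positions 128–145, so a 78 bp product ends at position 128 + 78 − 1 = 205.
The reverse primer anneals to the top strand over positions 194–205, i.e. to ACGTAACCGTCC.
Its sequence written 5'→3' is the reverse complement: GGACGGTTACGT.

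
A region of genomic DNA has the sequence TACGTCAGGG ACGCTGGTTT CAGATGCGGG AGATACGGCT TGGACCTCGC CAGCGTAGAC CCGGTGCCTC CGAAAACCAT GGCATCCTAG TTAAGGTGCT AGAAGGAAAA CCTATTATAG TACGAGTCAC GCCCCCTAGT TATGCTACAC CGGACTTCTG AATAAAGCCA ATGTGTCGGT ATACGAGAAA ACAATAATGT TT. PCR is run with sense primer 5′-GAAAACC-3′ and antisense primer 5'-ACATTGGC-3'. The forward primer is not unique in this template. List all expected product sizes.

103 bp, 69 bp

The forward primer GAAAACC matches the top strand at positions 72–78, 106–112.
The reverse primer's reverse complement is GCCAATGT, matching at positions 167–174.
Each forward site pairs with the reverse site to give a product ending at position 174: sizes 103, 69 bp.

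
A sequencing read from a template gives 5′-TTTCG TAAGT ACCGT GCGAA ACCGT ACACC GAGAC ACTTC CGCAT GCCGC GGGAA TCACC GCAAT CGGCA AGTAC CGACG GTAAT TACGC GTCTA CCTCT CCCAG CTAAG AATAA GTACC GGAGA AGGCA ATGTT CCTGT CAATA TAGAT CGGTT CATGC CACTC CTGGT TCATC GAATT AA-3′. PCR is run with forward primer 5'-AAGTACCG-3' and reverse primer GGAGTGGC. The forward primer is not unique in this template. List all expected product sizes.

The forward primer AAGTACCG matches the top strand at positions 7–14, 70–77, 114–121.
The reverse primer's reverse complement is GCCACTCC, matching at positions 159–166.
Each forward site pairs with the reverse site to give a product ending at position 166: sizes 160, 97, 53 bp.

160 bp, 97 bp, 53 bp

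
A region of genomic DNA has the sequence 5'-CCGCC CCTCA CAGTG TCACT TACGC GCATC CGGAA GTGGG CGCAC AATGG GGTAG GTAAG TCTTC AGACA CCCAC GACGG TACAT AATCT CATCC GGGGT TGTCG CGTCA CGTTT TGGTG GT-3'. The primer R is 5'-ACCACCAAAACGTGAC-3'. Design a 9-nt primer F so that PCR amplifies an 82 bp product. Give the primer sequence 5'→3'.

5'-CGCACAATG-3'

The reverse primer's reverse complement GTCACGTTTTGGTGGT matches the template at positions 107–122, so the product ends at position 122.
An 82 bp product then starts at position 122 − 82 + 1 = 41.
The forward primer is identical to the top strand there: CGCACAATG.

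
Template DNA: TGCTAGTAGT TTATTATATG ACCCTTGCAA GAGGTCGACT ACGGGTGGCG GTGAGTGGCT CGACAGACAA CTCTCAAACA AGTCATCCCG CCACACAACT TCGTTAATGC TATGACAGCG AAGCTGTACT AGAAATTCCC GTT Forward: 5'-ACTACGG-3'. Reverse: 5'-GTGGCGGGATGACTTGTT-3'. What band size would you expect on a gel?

Scanning the template, ACTACGG occurs at positions 38–44; this primer anneals to the bottom strand there with its 3' end pointing downstream.
Taking the reverse complement of GTGGCGGGATGACTTGTT gives AACAAGTCATCCCGCCAC, found at positions 77–94 on the template; the primer anneals here to the top strand with its 3' end pointing upstream.
The product runs from position 38 to position 94, so its length is 94 − 38 + 1 = 57 bp.

57 bp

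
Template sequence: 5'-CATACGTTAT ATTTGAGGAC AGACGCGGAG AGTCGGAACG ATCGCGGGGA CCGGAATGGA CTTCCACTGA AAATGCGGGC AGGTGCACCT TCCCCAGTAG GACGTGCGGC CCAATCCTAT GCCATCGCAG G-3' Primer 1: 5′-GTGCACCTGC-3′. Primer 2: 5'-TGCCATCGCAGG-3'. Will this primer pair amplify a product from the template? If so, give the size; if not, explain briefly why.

Primer 1 (GTGCACCTGC) has reverse complement GCAGGTGCAC, which matches the top strand at positions 79–88; primer 1 anneals to the top strand there with its 3' end pointing upstream toward position 79.
Primer 2 (TGCCATCGCAGG) matches the top strand directly at positions 120–131; it anneals to the bottom strand with its 3' end pointing downstream toward position 131.
The 3' ends diverge (primer 1 extends toward position 1, primer 2 toward position 131), so the primers never converge on a shared product.

No product — the primers' 3' ends point away from each other.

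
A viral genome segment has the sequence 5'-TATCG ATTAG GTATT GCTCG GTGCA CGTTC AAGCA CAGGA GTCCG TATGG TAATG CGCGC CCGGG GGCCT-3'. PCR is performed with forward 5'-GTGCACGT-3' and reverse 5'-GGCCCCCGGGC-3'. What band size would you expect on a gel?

49 bp

Forward primer GTGCACGT is found on the top strand at positions 21–28.
Reverse complement of the reverse primer: GCCCGGGGGCC. This occurs on the top strand at positions 59–69.
Product length = (reverse-primer end) − (forward-primer start) + 1 = 69 − 21 + 1 = 49 bp.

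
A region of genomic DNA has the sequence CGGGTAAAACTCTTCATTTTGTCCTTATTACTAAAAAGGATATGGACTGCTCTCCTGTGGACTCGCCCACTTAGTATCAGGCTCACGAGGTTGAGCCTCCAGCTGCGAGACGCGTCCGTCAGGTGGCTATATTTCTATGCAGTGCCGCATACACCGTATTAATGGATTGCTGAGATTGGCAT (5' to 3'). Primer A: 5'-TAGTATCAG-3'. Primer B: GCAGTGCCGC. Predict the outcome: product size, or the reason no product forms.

Primer A (TAGTATCAG) matches the top strand at positions 72–80 (3' end points downstream).
Primer B (GCAGTGCCGC) also matches the top strand directly, at positions 139–148 — its reverse complement GCGGCACTGC is not present.
Both primers anneal to the bottom strand with 3' ends pointing the same way, so neither can prime synthesis back toward the other.

No product — both primers anneal to the same strand and extend in the same direction.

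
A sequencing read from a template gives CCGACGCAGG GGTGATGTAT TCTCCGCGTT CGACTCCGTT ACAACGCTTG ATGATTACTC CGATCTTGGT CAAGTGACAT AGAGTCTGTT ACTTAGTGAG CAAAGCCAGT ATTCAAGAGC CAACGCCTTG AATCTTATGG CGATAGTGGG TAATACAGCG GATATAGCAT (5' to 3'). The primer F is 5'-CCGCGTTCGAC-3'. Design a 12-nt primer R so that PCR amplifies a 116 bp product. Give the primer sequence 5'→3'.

5'-CATAAGATTCAA-3'

The forward primer binds at positions 24–34, so a 116 bp product ends at position 24 + 116 − 1 = 139.
The reverse primer anneals to the top strand over positions 128–139, i.e. to TTGAATCTTATG.
Its sequence written 5'→3' is the reverse complement: CATAAGATTCAA.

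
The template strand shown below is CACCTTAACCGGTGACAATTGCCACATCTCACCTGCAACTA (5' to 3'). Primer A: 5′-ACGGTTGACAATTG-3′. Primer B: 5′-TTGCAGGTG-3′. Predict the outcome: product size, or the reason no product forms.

No product — primer A has no binding site in the template.

Primer A (ACGGTTGACAATTG) does not match the top strand, and its reverse complement CAATTGTCAACCGT does not match either.
With no annealing site for primer A, no amplification occurs.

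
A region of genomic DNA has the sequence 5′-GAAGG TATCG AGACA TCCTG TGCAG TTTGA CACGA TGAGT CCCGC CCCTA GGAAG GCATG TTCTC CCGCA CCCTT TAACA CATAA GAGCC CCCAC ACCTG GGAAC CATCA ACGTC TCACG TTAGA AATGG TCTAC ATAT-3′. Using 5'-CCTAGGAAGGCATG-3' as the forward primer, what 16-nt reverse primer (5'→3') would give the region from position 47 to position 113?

The product's 3' end on the top strand is position 113.
The reverse primer anneals to the top strand over positions 98–113, i.e. to CTGGGAACCATCAACG.
Its sequence written 5'→3' is the reverse complement: CGTTGATGGTTCCCAG.

5'-CGTTGATGGTTCCCAG-3'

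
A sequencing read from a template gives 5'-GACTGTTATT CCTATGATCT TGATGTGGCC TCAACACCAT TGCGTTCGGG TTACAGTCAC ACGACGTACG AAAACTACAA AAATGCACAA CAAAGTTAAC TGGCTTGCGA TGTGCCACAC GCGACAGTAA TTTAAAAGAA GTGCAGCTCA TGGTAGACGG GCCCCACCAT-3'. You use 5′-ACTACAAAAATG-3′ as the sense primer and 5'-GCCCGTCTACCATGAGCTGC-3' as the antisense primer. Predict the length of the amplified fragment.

Scanning the template, ACTACAAAAATG occurs at positions 74–85; this primer anneals to the bottom strand there with its 3' end pointing downstream.
The reverse primer's reverse complement is GCAGCTCATGGTAGACGGGC, which matches the template at positions 143–162.
The product runs from position 74 to position 162, so its length is 162 − 74 + 1 = 89 bp.

89 bp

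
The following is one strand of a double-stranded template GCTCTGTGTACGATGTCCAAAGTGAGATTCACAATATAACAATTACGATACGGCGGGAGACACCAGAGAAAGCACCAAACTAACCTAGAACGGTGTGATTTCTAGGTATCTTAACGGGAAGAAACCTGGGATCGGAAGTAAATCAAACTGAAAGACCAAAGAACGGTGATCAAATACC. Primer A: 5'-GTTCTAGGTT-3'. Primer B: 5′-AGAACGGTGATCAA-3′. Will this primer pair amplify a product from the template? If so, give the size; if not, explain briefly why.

No product — the primers' 3' ends point away from each other.

Primer A (GTTCTAGGTT) has reverse complement AACCTAGAAC, which matches the top strand at positions 82–91; primer A anneals to the top strand there with its 3' end pointing upstream toward position 82.
Primer B (AGAACGGTGATCAA) matches the top strand directly at positions 160–173; it anneals to the bottom strand with its 3' end pointing downstream toward position 173.
The 3' ends diverge (primer A extends toward position 1, primer B toward position 178), so the primers never converge on a shared product.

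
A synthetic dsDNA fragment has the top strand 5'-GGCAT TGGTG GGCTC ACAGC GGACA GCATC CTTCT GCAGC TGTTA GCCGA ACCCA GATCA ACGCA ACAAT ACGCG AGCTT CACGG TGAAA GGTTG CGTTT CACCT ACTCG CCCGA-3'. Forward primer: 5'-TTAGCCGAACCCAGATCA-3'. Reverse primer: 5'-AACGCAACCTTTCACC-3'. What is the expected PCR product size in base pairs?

Forward primer TTAGCCGAACCCAGATCA is found on the top strand at positions 43–60.
Taking the reverse complement of AACGCAACCTTTCACC gives GGTGAAAGGTTGCGTT, found at positions 84–99 on the template; the primer anneals here to the top strand with its 3' end pointing upstream.
Amplicon spans positions 43–99: 57 bp.

57 bp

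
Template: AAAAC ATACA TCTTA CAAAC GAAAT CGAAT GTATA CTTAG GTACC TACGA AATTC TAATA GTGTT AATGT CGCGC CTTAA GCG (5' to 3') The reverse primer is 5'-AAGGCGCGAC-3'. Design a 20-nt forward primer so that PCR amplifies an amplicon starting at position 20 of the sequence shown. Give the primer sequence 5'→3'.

5'-CGAAATCGAATGTATACTTA-3'

The reverse primer's reverse complement GTCGCGCCTT matches the template at positions 69–78; the product starts at position 20.
The forward primer is identical to the top strand over positions 20–39: CGAAATCGAATGTATACTTA.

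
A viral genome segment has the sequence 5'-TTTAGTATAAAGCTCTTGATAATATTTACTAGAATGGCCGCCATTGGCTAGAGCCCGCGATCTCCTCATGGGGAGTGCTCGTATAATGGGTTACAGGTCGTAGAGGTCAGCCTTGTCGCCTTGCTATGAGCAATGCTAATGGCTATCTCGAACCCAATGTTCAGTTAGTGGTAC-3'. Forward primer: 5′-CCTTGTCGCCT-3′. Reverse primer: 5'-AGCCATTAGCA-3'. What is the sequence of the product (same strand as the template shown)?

Scanning the template, CCTTGTCGCCT occurs at positions 111–121; this primer anneals to the bottom strand there with its 3' end pointing downstream.
The reverse primer's reverse complement is TGCTAATGGCT, which matches the template at positions 134–144.
The product is the template from position 111 through 144 (34 bp).

5'-CCTTGTCGCCTTGCTATGAGCAATGCTAATGGCT-3'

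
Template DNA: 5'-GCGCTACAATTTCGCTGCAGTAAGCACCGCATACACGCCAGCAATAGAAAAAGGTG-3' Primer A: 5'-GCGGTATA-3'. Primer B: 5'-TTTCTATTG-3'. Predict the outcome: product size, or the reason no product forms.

Primer A (GCGGTATA) does not match the top strand, and its reverse complement TATACCGC does not match either.
With no annealing site for primer A, no amplification occurs.

No product — primer A has no binding site in the template.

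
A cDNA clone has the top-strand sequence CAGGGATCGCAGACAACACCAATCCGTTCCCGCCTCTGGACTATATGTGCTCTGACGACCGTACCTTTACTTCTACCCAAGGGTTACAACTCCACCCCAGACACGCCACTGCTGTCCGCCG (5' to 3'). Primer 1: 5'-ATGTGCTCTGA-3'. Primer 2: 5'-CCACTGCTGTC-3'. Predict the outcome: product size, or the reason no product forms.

No product — both primers anneal to the same strand and extend in the same direction.

Primer 1 (ATGTGCTCTGA) matches the top strand at positions 45–55 (3' end points downstream).
Primer 2 (CCACTGCTGTC) also matches the top strand directly, at positions 106–116 — its reverse complement GACAGCAGTGG is not present.
Both primers anneal to the bottom strand with 3' ends pointing the same way, so neither can prime synthesis back toward the other.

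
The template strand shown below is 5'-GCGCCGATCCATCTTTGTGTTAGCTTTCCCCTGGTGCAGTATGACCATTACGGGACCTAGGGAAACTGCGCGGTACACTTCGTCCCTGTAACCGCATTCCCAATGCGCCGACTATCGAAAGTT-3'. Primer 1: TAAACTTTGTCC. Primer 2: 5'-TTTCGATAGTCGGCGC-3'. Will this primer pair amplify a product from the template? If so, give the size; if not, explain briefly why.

Primer 1 (TAAACTTTGTCC) does not match the top strand, and its reverse complement GGACAAAGTTTA does not match either.
With no annealing site for primer 1, no amplification occurs.

No product — primer 1 has no binding site in the template.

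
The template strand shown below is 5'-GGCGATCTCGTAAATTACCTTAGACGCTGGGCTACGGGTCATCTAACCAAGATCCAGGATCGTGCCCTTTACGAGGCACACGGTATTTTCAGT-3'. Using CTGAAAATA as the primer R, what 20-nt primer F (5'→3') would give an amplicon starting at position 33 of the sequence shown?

The reverse primer's reverse complement TATTTTCAG matches the template at positions 84–92; the product starts at position 33.
The forward primer is identical to the top strand over positions 33–52: TACGGGTCATCTAACCAAGA.

5'-TACGGGTCATCTAACCAAGA-3'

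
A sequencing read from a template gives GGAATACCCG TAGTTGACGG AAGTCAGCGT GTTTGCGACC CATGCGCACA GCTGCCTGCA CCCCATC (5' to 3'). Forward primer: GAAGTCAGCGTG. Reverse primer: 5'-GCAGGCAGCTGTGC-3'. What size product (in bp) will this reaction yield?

40 bp

The forward primer matches the template at positions 20–31.
The reverse primer's reverse complement is GCACAGCTGCCTGC, which matches the template at positions 46–59.
The product runs from position 20 to position 59, so its length is 59 − 20 + 1 = 40 bp.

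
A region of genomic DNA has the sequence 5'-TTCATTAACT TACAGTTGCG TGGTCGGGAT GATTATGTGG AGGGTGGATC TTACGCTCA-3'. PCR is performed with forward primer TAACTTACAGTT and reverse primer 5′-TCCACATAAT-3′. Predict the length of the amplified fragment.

36 bp

Scanning the template, TAACTTACAGTT occurs at positions 6–17; this primer anneals to the bottom strand there with its 3' end pointing downstream.
Reverse complement of the reverse primer: ATTATGTGGA. This occurs on the top strand at positions 32–41.
Product length = (reverse-primer end) − (forward-primer start) + 1 = 41 − 6 + 1 = 36 bp.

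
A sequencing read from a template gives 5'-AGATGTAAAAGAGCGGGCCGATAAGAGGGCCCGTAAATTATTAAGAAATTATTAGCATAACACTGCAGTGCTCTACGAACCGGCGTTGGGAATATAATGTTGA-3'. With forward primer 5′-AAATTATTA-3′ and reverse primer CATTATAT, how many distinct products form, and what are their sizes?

Two products: 65 bp, 54 bp

The forward primer AAATTATTA matches the top strand at positions 35–43, 46–54.
The reverse primer's reverse complement is ATATAATG, matching at positions 92–99.
Each forward site pairs with the reverse site to give a product ending at position 99: sizes 65, 54 bp.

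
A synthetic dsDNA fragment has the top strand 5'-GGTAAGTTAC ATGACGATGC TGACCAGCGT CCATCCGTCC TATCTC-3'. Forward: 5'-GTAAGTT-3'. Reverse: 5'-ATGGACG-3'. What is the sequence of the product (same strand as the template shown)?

5'-GTAAGTTACATGACGATGCTGACCAGCGTCCAT-3'

Scanning the template, GTAAGTT occurs at positions 2–8; this primer anneals to the bottom strand there with its 3' end pointing downstream.
Reverse complement of the reverse primer: CGTCCAT. This occurs on the top strand at positions 28–34.
The product is the template from position 2 through 34 (33 bp).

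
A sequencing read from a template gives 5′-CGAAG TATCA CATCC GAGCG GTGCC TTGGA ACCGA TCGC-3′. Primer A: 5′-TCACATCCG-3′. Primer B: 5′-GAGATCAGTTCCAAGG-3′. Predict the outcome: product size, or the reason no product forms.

Primer B (GAGATCAGTTCCAAGG) does not match the top strand, and its reverse complement CCTTGGAACTGATCTC does not match either.
With no annealing site for primer B, no amplification occurs.

No product — primer B has no binding site in the template.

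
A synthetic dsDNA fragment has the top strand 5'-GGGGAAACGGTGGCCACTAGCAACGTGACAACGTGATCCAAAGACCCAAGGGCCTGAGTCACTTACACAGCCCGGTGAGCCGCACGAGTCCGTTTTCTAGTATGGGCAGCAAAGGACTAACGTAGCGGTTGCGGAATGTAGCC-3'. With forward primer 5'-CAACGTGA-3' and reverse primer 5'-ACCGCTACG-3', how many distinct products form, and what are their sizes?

The forward primer CAACGTGA matches the top strand at positions 21–28, 29–36.
The reverse primer's reverse complement is CGTAGCGGT, matching at positions 121–129.
Each forward site pairs with the reverse site to give a product ending at position 129: sizes 109, 101 bp.

Two products: 109 bp, 101 bp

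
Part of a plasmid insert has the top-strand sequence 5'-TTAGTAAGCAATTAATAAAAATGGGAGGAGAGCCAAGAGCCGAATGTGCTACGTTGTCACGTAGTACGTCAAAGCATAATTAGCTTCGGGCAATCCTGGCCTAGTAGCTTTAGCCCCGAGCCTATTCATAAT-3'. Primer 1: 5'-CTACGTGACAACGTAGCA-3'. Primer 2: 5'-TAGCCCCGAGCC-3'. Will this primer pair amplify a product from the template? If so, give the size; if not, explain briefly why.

Primer 1 (CTACGTGACAACGTAGCA) has reverse complement TGCTACGTTGTCACGTAG, which matches the top strand at positions 47–64; primer 1 anneals to the top strand there with its 3' end pointing upstream toward position 47.
Primer 2 (TAGCCCCGAGCC) matches the top strand directly at positions 111–122; it anneals to the bottom strand with its 3' end pointing downstream toward position 122.
The 3' ends diverge (primer 1 extends toward position 1, primer 2 toward position 132), so the primers never converge on a shared product.

No product — the primers' 3' ends point away from each other.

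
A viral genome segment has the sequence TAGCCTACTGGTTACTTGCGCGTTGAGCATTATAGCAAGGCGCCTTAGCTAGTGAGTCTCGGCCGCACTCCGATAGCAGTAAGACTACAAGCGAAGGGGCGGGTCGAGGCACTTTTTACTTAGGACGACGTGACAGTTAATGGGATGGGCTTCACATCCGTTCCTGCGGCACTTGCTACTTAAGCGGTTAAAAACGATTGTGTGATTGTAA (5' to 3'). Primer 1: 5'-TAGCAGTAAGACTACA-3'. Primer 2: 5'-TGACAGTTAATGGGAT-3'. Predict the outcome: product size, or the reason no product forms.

Primer 1 (TAGCAGTAAGACTACA) matches the top strand at positions 74–89 (3' end points downstream).
Primer 2 (TGACAGTTAATGGGAT) also matches the top strand directly, at positions 131–146 — its reverse complement ATCCCATTAACTGTCA is not present.
Both primers anneal to the bottom strand with 3' ends pointing the same way, so neither can prime synthesis back toward the other.

No product — both primers anneal to the same strand and extend in the same direction.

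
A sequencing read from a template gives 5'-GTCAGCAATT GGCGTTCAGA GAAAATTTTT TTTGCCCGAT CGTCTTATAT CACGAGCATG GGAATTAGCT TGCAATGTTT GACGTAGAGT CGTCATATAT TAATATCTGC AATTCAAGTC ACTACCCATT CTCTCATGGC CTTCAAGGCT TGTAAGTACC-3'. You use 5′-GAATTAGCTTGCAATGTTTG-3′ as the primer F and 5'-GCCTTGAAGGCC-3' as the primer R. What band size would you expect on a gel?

88 bp

The forward primer matches the template at positions 62–81.
Reverse complement of the reverse primer: GGCCTTCAAGGC. This occurs on the top strand at positions 138–149.
The product runs from position 62 to position 149, so its length is 149 − 62 + 1 = 88 bp.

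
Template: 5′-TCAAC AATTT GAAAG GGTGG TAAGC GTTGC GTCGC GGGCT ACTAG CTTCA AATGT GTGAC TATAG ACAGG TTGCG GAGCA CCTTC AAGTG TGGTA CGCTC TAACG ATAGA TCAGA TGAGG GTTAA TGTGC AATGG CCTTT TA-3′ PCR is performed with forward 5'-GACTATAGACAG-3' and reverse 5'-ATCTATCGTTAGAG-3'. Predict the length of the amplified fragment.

54 bp

Forward primer GACTATAGACAG is found on the top strand at positions 58–69.
Reverse complement of the reverse primer: CTCTAACGATAGAT. This occurs on the top strand at positions 98–111.
Product length = (reverse-primer end) − (forward-primer start) + 1 = 111 − 58 + 1 = 54 bp.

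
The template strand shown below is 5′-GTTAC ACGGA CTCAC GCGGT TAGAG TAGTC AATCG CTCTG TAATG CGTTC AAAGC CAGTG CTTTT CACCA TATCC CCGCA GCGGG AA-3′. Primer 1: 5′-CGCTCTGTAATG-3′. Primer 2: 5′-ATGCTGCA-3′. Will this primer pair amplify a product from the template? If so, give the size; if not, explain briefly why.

No product — primer 2 has no binding site in the template.

Primer 2 (ATGCTGCA) does not match the top strand, and its reverse complement TGCAGCAT does not match either.
With no annealing site for primer 2, no amplification occurs.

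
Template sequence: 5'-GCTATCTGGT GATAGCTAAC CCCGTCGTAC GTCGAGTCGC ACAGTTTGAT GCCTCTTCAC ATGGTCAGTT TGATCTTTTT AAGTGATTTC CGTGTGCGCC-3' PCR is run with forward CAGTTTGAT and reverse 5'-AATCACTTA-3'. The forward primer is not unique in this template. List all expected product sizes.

47 bp, 23 bp

The forward primer CAGTTTGAT matches the top strand at positions 42–50, 66–74.
The reverse primer's reverse complement is TAAGTGATT, matching at positions 80–88.
Each forward site pairs with the reverse site to give a product ending at position 88: sizes 47, 23 bp.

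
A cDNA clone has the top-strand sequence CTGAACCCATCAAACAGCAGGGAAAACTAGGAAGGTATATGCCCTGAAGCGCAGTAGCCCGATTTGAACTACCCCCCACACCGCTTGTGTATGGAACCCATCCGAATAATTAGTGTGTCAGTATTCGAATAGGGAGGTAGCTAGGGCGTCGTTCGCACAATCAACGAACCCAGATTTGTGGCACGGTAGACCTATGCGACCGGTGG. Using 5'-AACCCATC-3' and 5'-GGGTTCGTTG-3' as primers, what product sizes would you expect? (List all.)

168 bp, 77 bp

The forward primer AACCCATC matches the top strand at positions 4–11, 95–102.
The reverse primer's reverse complement is CAACGAACCC, matching at positions 162–171.
Each forward site pairs with the reverse site to give a product ending at position 171: sizes 168, 77 bp.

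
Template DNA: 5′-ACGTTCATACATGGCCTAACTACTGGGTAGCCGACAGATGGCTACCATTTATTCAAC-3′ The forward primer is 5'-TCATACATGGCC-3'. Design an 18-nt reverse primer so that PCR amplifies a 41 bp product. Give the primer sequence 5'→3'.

5'-GTAGCCATCTGTCGGCTA-3'

The forward primer binds at positions 5–16, so a 41 bp product ends at position 5 + 41 − 1 = 45.
The reverse primer anneals to the top strand over positions 28–45, i.e. to TAGCCGACAGATGGCTAC.
Its sequence written 5'→3' is the reverse complement: GTAGCCATCTGTCGGCTA.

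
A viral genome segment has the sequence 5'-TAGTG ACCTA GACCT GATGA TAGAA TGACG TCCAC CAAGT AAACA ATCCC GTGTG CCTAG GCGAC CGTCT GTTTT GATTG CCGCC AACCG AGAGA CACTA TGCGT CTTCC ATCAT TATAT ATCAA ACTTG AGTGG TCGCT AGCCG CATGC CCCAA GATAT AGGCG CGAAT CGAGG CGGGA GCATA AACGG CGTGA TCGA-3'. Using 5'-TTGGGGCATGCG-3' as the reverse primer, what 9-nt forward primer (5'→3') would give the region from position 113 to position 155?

5'-CATTATATA-3'

The reverse primer's reverse complement CGCATGCCCCAA matches the template at positions 144–155; the product starts at position 113.
The forward primer is identical to the top strand over positions 113–121: CATTATATA.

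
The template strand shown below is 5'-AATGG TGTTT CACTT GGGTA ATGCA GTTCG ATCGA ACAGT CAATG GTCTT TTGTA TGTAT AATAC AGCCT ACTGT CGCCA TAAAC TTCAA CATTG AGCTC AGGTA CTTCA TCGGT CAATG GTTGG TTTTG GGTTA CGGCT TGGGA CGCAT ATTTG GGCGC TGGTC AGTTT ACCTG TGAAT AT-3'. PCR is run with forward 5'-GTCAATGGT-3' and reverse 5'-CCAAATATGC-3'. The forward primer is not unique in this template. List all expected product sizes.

The forward primer GTCAATGGT matches the top strand at positions 39–47, 114–122.
The reverse primer's reverse complement is GCATATTTGG, matching at positions 147–156.
Each forward site pairs with the reverse site to give a product ending at position 156: sizes 118, 43 bp.

118 bp, 43 bp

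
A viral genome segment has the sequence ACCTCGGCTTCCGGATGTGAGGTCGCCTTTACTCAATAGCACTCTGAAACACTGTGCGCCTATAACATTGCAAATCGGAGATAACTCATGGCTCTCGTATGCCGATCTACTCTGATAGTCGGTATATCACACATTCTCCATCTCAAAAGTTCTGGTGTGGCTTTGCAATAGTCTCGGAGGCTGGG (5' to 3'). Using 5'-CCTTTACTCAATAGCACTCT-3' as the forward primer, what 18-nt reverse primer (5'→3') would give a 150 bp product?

The forward primer binds at positions 26–45, so a 150 bp product ends at position 26 + 150 − 1 = 175.
The reverse primer anneals to the top strand over positions 158–175, i.e. to TGGCTTTGCAATAGTCTC.
Its sequence written 5'→3' is the reverse complement: GAGACTATTGCAAAGCCA.

5'-GAGACTATTGCAAAGCCA-3'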